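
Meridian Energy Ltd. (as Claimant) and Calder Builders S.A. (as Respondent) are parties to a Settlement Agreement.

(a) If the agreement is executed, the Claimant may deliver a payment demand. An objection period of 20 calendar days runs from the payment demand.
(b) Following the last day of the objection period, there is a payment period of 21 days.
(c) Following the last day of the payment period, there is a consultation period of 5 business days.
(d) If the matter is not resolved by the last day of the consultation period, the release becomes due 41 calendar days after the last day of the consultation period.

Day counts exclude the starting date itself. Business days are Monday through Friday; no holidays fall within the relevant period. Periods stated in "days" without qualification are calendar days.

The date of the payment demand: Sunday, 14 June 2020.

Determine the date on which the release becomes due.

10 September 2020

The last day of the objection period: 14 June 2020 + 20 days = 4 July 2020.
The last day of the payment period: 21 calendar days after 4 July 2020 is 25 July 2020.
The last day of the consultation period: 5 business days after Saturday, 25 July 2020, skipping weekends — Jul 27, Jul 28, Jul 29, Jul 30, Jul 31 — lands on Friday, 31 July 2020.
The date on which the release becomes due: 41 calendar days after 31 July 2020 is 10 September 2020.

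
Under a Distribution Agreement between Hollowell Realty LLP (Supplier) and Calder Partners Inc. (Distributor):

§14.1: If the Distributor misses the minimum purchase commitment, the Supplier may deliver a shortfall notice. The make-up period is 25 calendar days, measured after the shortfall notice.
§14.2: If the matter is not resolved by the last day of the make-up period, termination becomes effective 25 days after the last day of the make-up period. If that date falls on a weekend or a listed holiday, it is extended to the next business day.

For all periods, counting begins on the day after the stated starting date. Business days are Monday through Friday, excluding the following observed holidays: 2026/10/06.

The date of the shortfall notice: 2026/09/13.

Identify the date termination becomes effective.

The last day of the make-up period: 2026/09/13 + 25 days = 2026/10/08.
Adding 25 calendar days to 2026/10/08 gives 2026/11/02, which is the date termination becomes effective. 2026/11/02 is a Monday and is not a listed holiday, so no roll-forward applies.

2026/11/02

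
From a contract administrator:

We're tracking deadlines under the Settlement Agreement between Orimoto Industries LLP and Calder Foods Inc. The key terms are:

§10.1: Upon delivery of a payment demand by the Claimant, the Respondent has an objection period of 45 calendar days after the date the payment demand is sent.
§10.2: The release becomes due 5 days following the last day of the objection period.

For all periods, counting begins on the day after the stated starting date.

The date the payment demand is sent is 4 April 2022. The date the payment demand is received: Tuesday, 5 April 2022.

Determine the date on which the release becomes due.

The last day of the objection period: 4 April 2022 + 45 days = 19 May 2022.
The date on which the release becomes due: 5 calendar days after 19 May 2022 is 24 May 2022.

24 May 2022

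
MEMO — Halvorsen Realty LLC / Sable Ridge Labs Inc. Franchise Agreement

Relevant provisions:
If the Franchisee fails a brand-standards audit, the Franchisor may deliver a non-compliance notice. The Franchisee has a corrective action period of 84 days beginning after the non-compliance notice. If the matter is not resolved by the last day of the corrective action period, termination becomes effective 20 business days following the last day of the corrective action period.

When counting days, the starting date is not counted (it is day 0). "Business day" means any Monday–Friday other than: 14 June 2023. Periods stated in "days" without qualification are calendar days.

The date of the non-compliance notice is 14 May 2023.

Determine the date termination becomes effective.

The last day of the corrective action period: 14 May 2023 + 84 days = 6 August 2023.
The date termination becomes effective: 20 business days after Sunday, 6 August 2023, skipping weekends — Aug 7, Aug 8, Aug 9, Aug 10, …, Aug 30, Aug 31, Sep 1 — lands on Friday, 1 September 2023.

1 September 2023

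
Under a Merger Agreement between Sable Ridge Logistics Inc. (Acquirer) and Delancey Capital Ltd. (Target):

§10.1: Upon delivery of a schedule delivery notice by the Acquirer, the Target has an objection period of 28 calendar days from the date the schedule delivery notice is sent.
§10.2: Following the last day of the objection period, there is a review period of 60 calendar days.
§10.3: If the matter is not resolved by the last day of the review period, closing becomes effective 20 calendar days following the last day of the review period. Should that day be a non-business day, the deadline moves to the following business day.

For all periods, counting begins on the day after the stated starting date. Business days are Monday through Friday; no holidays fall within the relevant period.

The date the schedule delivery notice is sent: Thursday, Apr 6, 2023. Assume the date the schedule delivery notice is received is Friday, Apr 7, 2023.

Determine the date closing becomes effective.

The last day of the objection period: 28 calendar days after Apr 6, 2023 is May 4, 2023.
The last day of the review period: 60 calendar days after May 4, 2023 is Jul 3, 2023.
The date closing becomes effective: 20 calendar days after Jul 3, 2023 is Jul 23, 2023. That falls on a Sunday, so it rolls to the next business day, Monday, Jul 24, 2023.

Jul 24, 2023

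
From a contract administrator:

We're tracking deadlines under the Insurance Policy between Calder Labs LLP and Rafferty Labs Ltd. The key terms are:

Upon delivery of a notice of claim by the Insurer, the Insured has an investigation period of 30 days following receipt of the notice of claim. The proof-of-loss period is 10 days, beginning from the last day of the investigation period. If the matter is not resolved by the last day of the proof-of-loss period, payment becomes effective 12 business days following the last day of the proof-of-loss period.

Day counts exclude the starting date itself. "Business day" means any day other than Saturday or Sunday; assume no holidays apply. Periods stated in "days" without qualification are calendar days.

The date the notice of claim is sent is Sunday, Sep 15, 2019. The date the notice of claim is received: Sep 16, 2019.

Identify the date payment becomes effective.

Nov 12, 2019

The last day of the investigation period: 30 calendar days after Sep 16, 2019 is Oct 16, 2019.
Adding 10 calendar days to Oct 16, 2019 gives Oct 26, 2019, which is the last day of the proof-of-loss period.
The date payment becomes effective: counting 12 business days from Saturday, Oct 26, 2019 (Oct 28, Oct 29, Oct 30, Oct 31, …, Nov 8, Nov 11, Nov 12, skipping weekends) reaches Tuesday, Nov 12, 2019.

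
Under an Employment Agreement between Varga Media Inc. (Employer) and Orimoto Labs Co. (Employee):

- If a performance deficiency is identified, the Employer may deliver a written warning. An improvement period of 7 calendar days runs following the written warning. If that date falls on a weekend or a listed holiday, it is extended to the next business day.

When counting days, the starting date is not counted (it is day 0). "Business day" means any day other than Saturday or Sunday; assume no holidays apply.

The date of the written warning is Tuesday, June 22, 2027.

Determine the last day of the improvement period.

June 29, 2027

Adding 7 calendar days to June 22, 2027 gives June 29, 2027, which is the last day of the improvement period. June 29, 2027 is a Tuesday, so no roll-forward applies.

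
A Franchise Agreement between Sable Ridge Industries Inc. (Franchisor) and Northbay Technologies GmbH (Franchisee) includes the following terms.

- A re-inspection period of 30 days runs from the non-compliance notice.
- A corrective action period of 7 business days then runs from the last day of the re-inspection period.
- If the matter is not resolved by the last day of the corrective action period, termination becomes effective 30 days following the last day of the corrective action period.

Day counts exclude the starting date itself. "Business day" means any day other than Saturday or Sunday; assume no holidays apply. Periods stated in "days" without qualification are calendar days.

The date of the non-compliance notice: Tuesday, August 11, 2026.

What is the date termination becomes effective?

Adding 30 calendar days to August 11, 2026 gives September 10, 2026, which is the last day of the re-inspection period.
The last day of the corrective action period: counting 7 business days from Thursday, September 10, 2026 (Sep 11, Sep 14, Sep 15, Sep 16, Sep 17, Sep 18, Sep 21, skipping weekends) reaches Monday, September 21, 2026.
Adding 30 calendar days to September 21, 2026 gives October 21, 2026, which is the date termination becomes effective.

October 21, 2026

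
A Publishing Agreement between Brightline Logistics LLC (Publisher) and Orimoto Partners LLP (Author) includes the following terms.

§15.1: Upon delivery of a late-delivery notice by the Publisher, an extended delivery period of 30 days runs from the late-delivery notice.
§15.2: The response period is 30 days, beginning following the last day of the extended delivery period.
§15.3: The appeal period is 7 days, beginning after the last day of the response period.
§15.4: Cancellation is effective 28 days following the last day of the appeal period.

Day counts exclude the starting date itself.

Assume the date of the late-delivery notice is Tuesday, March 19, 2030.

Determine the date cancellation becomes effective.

The last day of the extended delivery period: March 19, 2030 + 30 days = April 18, 2030.
The last day of the response period: April 18, 2030 + 30 days = May 18, 2030.
The last day of the appeal period: May 18, 2030 + 7 days = May 25, 2030.
Adding 28 calendar days to May 25, 2030 gives June 22, 2030, which is the date cancellation becomes effective.

June 22, 2030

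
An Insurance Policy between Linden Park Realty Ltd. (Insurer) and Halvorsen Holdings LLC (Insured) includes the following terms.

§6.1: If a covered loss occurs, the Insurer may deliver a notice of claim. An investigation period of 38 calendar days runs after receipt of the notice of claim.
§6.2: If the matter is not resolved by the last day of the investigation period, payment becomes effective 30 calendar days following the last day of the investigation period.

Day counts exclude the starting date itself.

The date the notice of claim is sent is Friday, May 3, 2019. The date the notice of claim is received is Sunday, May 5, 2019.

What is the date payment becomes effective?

Adding 38 calendar days to May 5, 2019 gives Jun 12, 2019, which is the last day of the investigation period.
Adding 30 calendar days to Jun 12, 2019 gives Jul 12, 2019, which is the date payment becomes effective.

Jul 12, 2019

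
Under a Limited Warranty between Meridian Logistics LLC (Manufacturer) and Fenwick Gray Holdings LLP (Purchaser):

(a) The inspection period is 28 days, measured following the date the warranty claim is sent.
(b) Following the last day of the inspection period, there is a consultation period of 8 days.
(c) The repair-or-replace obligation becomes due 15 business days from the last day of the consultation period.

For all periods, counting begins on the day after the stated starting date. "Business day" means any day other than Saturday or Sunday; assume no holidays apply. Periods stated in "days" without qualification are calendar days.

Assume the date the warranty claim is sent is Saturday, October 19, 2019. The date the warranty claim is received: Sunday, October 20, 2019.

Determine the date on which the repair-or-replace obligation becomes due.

The last day of the inspection period: October 19, 2019 + 28 days = November 16, 2019.
The last day of the consultation period: 8 calendar days after November 16, 2019 is November 24, 2019.
From Sunday, November 24, 2019, 15 business days (Nov 25, Nov 26, Nov 27, Nov 28, …, Dec 11, Dec 12, Dec 13, skipping weekends) brings us to Friday, December 13, 2019, which is the date on which the repair-or-replace obligation becomes due.

December 13, 2019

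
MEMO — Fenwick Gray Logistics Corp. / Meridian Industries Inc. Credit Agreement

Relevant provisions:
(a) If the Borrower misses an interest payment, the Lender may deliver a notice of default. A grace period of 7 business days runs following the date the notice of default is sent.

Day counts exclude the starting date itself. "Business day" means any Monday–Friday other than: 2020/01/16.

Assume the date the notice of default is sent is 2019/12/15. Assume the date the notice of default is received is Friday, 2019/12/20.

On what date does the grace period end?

2019/12/24

From Sunday, 2019/12/15, 7 business days (Dec 16, Dec 17, Dec 18, Dec 19, Dec 20, Dec 23, Dec 24, skipping weekends) brings us to Tuesday, 2019/12/24, which is the last day of the grace period.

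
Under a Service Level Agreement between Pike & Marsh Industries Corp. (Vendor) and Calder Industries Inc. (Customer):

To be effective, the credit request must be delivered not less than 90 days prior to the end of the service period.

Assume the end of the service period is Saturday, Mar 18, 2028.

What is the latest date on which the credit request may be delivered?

Dec 19, 2027

Mar 18, 2028 minus 90 days is Dec 19, 2027.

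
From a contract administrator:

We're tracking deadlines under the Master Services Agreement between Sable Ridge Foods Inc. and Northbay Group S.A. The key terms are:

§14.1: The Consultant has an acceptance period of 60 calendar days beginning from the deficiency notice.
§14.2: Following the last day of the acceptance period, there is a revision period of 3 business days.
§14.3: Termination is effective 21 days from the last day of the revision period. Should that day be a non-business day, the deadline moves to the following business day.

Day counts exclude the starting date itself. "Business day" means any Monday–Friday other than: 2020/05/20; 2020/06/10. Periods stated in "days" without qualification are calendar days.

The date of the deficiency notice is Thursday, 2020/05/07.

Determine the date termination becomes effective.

2020/07/30

Adding 60 calendar days to 2020/05/07 gives 2020/07/06, which is the last day of the acceptance period.
The last day of the revision period: 3 business days after Monday, 2020/07/06, skipping weekends — Jul 7, Jul 8, Jul 9 — lands on Thursday, 2020/07/09.
The date termination becomes effective: 2020/07/09 + 21 days = 2020/07/30. 2020/07/30 is a Thursday and is not a listed holiday, so no roll-forward applies.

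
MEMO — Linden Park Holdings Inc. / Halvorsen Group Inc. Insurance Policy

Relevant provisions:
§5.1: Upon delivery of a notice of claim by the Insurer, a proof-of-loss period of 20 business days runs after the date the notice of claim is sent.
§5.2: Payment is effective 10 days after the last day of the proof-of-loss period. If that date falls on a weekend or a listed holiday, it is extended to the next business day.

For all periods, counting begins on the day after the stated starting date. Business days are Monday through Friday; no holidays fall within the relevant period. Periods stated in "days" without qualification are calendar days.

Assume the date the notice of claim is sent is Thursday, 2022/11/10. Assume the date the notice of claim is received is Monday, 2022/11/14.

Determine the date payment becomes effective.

2022/12/19

From Thursday, 2022/11/10, 20 business days (Nov 11, Nov 14, Nov 15, Nov 16, …, Dec 6, Dec 7, Dec 8, skipping weekends) brings us to Thursday, 2022/12/08, which is the last day of the proof-of-loss period.
The date payment becomes effective: 2022/12/08 + 10 days = 2022/12/18. That falls on a Sunday, so it rolls to the next business day, Monday, 2022/12/19.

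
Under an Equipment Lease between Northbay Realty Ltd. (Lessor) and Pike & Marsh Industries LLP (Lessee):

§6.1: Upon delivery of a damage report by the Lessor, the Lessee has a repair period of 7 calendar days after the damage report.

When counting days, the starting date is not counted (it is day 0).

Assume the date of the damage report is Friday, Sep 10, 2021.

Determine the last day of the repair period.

The last day of the repair period: 7 calendar days after Sep 10, 2021 is Sep 17, 2021.

Sep 17, 2021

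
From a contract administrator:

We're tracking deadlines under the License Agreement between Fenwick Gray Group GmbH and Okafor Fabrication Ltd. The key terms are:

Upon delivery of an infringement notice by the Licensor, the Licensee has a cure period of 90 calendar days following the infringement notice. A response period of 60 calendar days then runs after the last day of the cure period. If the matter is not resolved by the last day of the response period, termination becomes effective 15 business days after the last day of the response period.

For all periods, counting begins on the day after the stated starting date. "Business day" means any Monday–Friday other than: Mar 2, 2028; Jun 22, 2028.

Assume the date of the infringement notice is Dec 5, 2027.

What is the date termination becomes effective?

The last day of the cure period: 90 calendar days after Dec 5, 2027 is Mar 4, 2028.
The last day of the response period: 60 calendar days after Mar 4, 2028 is May 3, 2028.
The date termination becomes effective: counting 15 business days from Wednesday, May 3, 2028 (May 4, May 5, May 8, May 9, …, May 22, May 23, May 24, skipping weekends) reaches Wednesday, May 24, 2028.

May 24, 2028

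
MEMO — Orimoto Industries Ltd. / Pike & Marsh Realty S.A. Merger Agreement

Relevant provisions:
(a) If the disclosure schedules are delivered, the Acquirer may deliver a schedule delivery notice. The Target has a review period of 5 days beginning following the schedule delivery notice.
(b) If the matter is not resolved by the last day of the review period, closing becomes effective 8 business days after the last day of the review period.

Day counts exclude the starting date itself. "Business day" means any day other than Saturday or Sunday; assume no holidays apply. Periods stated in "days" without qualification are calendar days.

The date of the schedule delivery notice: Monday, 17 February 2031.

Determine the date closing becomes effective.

The last day of the review period: 5 calendar days after 17 February 2031 is 22 February 2031.
The date closing becomes effective: counting 8 business days from Saturday, 22 February 2031 (Feb 24, Feb 25, Feb 26, Feb 27, Feb 28, Mar 3, Mar 4, Mar 5, skipping weekends) reaches Wednesday, 5 March 2031.

5 March 2031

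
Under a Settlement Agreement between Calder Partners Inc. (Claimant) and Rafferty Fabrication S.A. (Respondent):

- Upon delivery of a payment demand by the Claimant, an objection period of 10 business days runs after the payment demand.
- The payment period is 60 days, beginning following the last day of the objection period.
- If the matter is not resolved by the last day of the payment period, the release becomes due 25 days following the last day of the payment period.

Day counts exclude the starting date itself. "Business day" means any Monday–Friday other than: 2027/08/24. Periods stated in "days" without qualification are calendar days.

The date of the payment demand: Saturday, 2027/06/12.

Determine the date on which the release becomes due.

The last day of the objection period: counting 10 business days from Saturday, 2027/06/12 (Jun 14, Jun 15, Jun 16, Jun 17, Jun 18, Jun 21, Jun 22, Jun 23, Jun 24, Jun 25, skipping weekends) reaches Friday, 2027/06/25.
The last day of the payment period: 2027/06/25 + 60 days = 2027/08/24.
Adding 25 calendar days to 2027/08/24 gives 2027/09/18, which is the date on which the release becomes due.

2027/09/18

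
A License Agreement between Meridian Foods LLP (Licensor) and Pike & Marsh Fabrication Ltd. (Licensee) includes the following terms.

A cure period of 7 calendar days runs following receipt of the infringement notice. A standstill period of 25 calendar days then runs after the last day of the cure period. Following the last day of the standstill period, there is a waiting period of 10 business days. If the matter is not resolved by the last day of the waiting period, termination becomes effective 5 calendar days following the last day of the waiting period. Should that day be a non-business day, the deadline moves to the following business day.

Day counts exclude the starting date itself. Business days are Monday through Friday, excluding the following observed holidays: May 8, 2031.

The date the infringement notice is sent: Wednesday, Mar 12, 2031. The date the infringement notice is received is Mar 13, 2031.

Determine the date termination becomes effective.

May 5, 2031

The last day of the cure period: 7 calendar days after Mar 13, 2031 is Mar 20, 2031.
Adding 25 calendar days to Mar 20, 2031 gives Apr 14, 2031, which is the last day of the standstill period.
The last day of the waiting period: 10 business days after Monday, Apr 14, 2031, skipping weekends — Apr 15, Apr 16, Apr 17, Apr 18, Apr 21, Apr 22, Apr 23, Apr 24, Apr 25, Apr 28 — lands on Monday, Apr 28, 2031.
Adding 5 calendar days to Apr 28, 2031 gives May 3, 2031, which is the date termination becomes effective. That falls on a Saturday, so it rolls to the next business day, Monday, May 5, 2031.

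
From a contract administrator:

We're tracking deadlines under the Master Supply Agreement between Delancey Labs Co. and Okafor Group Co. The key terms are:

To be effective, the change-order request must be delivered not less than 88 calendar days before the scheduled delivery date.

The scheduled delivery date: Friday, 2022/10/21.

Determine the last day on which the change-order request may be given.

Counting back 88 calendar days from 2022/10/21 gives 2022/07/25.

2022/07/25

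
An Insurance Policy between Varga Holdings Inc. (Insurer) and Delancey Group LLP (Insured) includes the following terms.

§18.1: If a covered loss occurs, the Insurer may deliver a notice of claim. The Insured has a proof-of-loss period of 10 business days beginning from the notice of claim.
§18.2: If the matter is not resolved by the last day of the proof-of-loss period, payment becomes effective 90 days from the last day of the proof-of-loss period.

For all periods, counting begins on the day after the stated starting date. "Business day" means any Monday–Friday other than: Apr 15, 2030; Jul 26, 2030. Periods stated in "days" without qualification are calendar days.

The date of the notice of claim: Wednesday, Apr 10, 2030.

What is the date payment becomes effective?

From Wednesday, Apr 10, 2030, 10 business days (Apr 11, Apr 12, Apr 16, Apr 17, Apr 18, Apr 19, Apr 22, Apr 23, Apr 24, Apr 25, skipping weekends and the listed holiday on Apr 15) brings us to Thursday, Apr 25, 2030, which is the last day of the proof-of-loss period.
The date payment becomes effective: 90 calendar days after Apr 25, 2030 is Jul 24, 2030.

Jul 24, 2030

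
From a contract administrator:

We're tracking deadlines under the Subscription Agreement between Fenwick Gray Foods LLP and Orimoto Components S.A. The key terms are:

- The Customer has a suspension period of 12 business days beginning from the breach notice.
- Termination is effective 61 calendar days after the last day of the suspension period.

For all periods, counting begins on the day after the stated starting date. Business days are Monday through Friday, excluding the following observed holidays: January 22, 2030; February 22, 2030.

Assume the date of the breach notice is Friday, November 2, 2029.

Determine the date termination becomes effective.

The last day of the suspension period: 12 business days after Friday, November 2, 2029, skipping weekends — Nov 5, Nov 6, Nov 7, Nov 8, …, Nov 16, Nov 19, Nov 20 — lands on Tuesday, November 20, 2029.
Adding 61 calendar days to November 20, 2029 gives January 20, 2030, which is the date termination becomes effective.

January 20, 2030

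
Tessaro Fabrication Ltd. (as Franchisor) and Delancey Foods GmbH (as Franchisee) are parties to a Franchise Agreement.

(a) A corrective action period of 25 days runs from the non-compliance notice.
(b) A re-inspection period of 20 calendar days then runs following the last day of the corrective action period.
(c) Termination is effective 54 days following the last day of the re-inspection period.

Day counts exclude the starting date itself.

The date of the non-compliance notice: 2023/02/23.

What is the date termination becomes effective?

2023/06/02

The last day of the corrective action period: 25 calendar days after 2023/02/23 is 2023/03/20.
The last day of the re-inspection period: 2023/03/20 + 20 days = 2023/04/09.
Adding 54 calendar days to 2023/04/09 gives 2023/06/02, which is the date termination becomes effective.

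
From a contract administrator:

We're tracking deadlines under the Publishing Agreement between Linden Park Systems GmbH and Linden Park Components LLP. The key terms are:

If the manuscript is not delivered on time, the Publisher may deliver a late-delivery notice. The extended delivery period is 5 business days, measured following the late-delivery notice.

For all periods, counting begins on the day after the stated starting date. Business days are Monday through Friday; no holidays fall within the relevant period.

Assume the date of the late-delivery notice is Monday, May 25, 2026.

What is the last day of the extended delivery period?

June 1, 2026

The last day of the extended delivery period: 5 business days after Monday, May 25, 2026, skipping weekends — May 26, May 27, May 28, May 29, Jun 1 — lands on Monday, June 1, 2026.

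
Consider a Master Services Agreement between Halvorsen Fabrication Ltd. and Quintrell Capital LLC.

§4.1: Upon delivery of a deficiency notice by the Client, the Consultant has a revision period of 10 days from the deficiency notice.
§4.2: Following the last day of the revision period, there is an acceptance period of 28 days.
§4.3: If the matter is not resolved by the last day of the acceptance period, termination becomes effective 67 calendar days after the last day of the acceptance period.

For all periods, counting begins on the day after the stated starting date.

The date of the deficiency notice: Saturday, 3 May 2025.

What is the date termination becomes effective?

The last day of the revision period: 10 calendar days after 3 May 2025 is 13 May 2025.
The last day of the acceptance period: 28 calendar days after 13 May 2025 is 10 June 2025.
The date termination becomes effective: 10 June 2025 + 67 days = 16 August 2025.

16 August 2025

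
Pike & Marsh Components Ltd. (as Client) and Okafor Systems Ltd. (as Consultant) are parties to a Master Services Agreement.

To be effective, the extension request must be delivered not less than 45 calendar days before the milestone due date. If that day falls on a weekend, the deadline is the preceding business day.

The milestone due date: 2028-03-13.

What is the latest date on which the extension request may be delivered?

Counting back 45 calendar days from 2028-03-13 gives 2028-01-28. That is a Friday, so no adjustment is needed.

2028-01-28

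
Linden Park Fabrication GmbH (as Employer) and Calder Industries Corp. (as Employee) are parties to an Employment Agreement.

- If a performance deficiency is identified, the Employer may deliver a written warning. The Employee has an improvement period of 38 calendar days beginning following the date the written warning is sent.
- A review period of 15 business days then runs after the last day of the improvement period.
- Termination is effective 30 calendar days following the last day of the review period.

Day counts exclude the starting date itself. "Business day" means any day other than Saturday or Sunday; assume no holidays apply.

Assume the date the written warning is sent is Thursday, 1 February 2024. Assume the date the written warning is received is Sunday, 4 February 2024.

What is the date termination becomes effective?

Adding 38 calendar days to 1 February 2024 gives 10 March 2024, which is the last day of the improvement period.
The last day of the review period: 15 business days after Sunday, 10 March 2024, skipping weekends — Mar 11, Mar 12, Mar 13, Mar 14, …, Mar 27, Mar 28, Mar 29 — lands on Friday, 29 March 2024.
Adding 30 calendar days to 29 March 2024 gives 28 April 2024, which is the date termination becomes effective.

28 April 2024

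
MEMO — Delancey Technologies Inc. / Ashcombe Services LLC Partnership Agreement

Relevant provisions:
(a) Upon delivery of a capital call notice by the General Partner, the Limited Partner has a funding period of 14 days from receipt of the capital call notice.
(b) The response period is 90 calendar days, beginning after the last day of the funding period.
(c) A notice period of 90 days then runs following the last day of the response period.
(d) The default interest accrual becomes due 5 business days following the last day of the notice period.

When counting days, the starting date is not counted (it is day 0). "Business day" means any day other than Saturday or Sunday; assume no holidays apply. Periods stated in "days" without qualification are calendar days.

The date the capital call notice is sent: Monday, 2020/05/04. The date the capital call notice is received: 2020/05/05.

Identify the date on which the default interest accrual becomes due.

2020/11/20

The last day of the funding period: 14 calendar days after 2020/05/05 is 2020/05/19.
The last day of the response period: 2020/05/19 + 90 days = 2020/08/17.
The last day of the notice period: 2020/08/17 + 90 days = 2020/11/15.
From Sunday, 2020/11/15, 5 business days (Nov 16, Nov 17, Nov 18, Nov 19, Nov 20, skipping weekends) brings us to Friday, 2020/11/20, which is the date on which the default interest accrual becomes due.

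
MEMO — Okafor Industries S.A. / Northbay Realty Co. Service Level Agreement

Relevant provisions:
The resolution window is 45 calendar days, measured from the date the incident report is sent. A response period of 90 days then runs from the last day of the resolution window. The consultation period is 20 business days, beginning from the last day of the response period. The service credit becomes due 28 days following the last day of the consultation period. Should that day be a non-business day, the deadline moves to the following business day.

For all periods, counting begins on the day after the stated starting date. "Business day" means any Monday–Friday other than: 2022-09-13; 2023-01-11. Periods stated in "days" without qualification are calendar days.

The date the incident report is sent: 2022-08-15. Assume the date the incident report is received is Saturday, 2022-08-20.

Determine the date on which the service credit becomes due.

2023-02-23

The last day of the resolution window: 45 calendar days after 2022-08-15 is 2022-09-29.
Adding 90 calendar days to 2022-09-29 gives 2022-12-28, which is the last day of the response period.
From Wednesday, 2022-12-28, 20 business days (Dec 29, Dec 30, Jan 2, Jan 3, …, Jan 24, Jan 25, Jan 26, skipping weekends and the listed holiday on Jan 11) brings us to Thursday, 2023-01-26, which is the last day of the consultation period.
The date on which the service credit becomes due: 28 calendar days after 2023-01-26 is 2023-02-23. 2023-02-23 is a Thursday and is not a listed holiday, so no roll-forward applies.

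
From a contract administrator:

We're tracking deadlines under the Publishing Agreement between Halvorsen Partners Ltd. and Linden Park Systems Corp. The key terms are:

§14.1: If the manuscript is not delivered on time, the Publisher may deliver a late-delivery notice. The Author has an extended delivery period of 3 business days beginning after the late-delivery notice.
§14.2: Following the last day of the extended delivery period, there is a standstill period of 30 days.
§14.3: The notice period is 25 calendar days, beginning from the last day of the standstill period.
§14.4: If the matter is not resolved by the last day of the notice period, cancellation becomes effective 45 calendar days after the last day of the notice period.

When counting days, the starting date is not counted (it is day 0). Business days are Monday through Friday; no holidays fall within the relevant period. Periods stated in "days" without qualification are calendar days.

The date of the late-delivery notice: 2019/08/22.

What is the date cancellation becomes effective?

The last day of the extended delivery period: counting 3 business days from Thursday, 2019/08/22 (Aug 23, Aug 26, Aug 27, skipping weekends) reaches Tuesday, 2019/08/27.
The last day of the standstill period: 30 calendar days after 2019/08/27 is 2019/09/26.
The last day of the notice period: 25 calendar days after 2019/09/26 is 2019/10/21.
The date cancellation becomes effective: 2019/10/21 + 45 days = 2019/12/05.

2019/12/05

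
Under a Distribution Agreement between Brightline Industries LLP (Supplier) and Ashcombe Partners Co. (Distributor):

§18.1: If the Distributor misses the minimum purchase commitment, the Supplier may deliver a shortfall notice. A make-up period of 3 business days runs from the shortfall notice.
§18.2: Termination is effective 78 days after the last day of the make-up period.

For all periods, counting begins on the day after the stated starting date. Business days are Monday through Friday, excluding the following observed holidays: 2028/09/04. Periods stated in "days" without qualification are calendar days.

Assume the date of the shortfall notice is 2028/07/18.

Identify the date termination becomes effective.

2028/10/07

The last day of the make-up period: counting 3 business days from Tuesday, 2028/07/18 (Jul 19, Jul 20, Jul 21, skipping weekends) reaches Friday, 2028/07/21.
The date termination becomes effective: 78 calendar days after 2028/07/21 is 2028/10/07.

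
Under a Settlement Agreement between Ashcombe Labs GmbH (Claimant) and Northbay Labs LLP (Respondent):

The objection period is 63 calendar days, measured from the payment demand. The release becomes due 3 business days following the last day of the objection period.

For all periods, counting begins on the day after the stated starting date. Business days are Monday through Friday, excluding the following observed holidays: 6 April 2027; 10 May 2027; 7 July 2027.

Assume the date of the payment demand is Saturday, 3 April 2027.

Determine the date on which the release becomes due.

The last day of the objection period: 3 April 2027 + 63 days = 5 June 2027.
From Saturday, 5 June 2027, 3 business days (Jun 7, Jun 8, Jun 9, skipping weekends) brings us to Wednesday, 9 June 2027, which is the date on which the release becomes due.

9 June 2027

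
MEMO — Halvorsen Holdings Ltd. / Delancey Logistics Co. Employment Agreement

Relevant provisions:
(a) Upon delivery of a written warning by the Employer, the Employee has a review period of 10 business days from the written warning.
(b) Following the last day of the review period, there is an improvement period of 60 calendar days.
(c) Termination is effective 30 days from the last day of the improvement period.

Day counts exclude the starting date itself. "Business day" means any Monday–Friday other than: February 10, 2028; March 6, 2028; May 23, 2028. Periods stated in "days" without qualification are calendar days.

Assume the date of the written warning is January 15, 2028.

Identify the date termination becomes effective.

The last day of the review period: 10 business days after Saturday, January 15, 2028, skipping weekends — Jan 17, Jan 18, Jan 19, Jan 20, Jan 21, Jan 24, Jan 25, Jan 26, Jan 27, Jan 28 — lands on Friday, January 28, 2028.
The last day of the improvement period: January 28, 2028 + 60 days = March 28, 2028.
Adding 30 calendar days to March 28, 2028 gives April 27, 2028, which is the date termination becomes effective.

April 27, 2028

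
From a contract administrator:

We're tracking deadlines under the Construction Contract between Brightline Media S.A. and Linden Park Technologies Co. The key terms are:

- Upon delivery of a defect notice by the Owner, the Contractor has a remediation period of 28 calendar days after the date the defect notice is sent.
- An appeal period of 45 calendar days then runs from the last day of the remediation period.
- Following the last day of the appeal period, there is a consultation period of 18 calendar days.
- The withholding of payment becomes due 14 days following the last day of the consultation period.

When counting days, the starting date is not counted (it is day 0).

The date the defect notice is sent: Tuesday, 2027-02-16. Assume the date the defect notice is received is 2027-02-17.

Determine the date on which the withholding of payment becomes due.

2027-06-01

The last day of the remediation period: 2027-02-16 + 28 days = 2027-03-16.
The last day of the appeal period: 2027-03-16 + 45 days = 2027-04-30.
The last day of the consultation period: 18 calendar days after 2027-04-30 is 2027-05-18.
The date on which the withholding of payment becomes due: 14 calendar days after 2027-05-18 is 2027-06-01.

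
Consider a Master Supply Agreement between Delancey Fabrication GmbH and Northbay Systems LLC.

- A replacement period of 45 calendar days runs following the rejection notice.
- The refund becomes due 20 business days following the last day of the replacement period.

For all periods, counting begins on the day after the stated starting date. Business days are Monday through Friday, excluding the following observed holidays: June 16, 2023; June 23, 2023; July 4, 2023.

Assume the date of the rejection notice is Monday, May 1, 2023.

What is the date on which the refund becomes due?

July 18, 2023

The last day of the replacement period: 45 calendar days after May 1, 2023 is June 15, 2023.
The date on which the refund becomes due: 20 business days after Thursday, June 15, 2023, skipping weekends and the listed holidays on Jun 16, Jun 23, Jul 4 — Jun 19, Jun 20, Jun 21, Jun 22, …, Jul 14, Jul 17, Jul 18 — lands on Tuesday, July 18, 2023.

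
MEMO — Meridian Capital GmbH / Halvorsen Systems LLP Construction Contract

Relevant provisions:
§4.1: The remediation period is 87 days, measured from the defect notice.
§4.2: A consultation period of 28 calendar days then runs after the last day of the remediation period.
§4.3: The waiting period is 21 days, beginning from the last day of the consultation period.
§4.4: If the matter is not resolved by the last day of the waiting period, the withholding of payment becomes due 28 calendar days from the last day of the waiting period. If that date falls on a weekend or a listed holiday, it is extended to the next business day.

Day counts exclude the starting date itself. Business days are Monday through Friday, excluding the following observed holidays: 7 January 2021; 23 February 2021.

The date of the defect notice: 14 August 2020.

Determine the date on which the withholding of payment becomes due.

Adding 87 calendar days to 14 August 2020 gives 9 November 2020, which is the last day of the remediation period.
The last day of the consultation period: 9 November 2020 + 28 days = 7 December 2020.
The last day of the waiting period: 21 calendar days after 7 December 2020 is 28 December 2020.
The date on which the withholding of payment becomes due: 28 calendar days after 28 December 2020 is 25 January 2021. 25 January 2021 is a Monday and is not a listed holiday, so no roll-forward applies.

25 January 2021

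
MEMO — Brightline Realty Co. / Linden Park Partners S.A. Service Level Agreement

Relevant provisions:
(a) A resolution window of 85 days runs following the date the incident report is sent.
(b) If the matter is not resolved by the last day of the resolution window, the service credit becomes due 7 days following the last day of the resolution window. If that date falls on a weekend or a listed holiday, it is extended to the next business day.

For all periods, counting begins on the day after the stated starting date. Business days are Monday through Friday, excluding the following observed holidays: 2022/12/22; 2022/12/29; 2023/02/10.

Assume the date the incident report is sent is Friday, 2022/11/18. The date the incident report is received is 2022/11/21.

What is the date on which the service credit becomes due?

Adding 85 calendar days to 2022/11/18 gives 2023/02/11, which is the last day of the resolution window.
The date on which the service credit becomes due: 7 calendar days after 2023/02/11 is 2023/02/18. That falls on a Saturday, so it rolls to the next business day, Monday, 2023/02/20.

2023/02/20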